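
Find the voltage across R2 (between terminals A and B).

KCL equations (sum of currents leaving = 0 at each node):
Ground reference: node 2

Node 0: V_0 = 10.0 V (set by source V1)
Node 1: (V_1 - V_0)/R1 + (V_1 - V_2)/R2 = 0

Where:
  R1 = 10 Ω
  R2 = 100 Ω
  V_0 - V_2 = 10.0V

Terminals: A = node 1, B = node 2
R1 and R2 are in series across V1 (node 0 → node 1 → node 2), and the output A–B is taken across R2, so this is a voltage divider.
Series current: I = V1/(R1 + R2) = 10/(10 + 100) = 10/110 = 0.09091 A
V_R2 = I × R2 = V1 × R2/(R1 + R2) = 10 × 100/110 = 9.091 V

Final answer: 9.091 V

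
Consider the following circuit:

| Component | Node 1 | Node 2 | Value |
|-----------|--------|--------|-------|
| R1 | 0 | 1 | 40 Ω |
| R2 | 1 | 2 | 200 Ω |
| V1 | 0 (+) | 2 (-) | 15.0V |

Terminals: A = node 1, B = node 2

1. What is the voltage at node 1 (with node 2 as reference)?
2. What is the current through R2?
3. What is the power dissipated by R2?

Nodal analysis, taking node 2 as the 0 V reference.
Source V1 fixes V_0 = 15 V.
KCL at each unknown node (sum of currents leaving = 0; resistances in Ω):
  Node 1: (V_1 - 15)/40 + (V_1 - 0)/200 = 0
Collecting terms: 0.03 × V_1 = 0.375  =>  V_1 = 12.5 V
Part 1:
  Read off the nodal solution: V_1 = 12.5 V
Part 2:
  I_R2 = (V_1 - V_2)/R2 = (12.5 - 0)/200 = 0.0625 A
  Magnitude: I_R2 = 0.0625 A
Part 3:
  I_R2 = (V_1 - V_2)/R2 = (12.5 - 0)/200 = 0.0625 A
  P_R2 = I_R2² × R2 = (0.0625)² × 200 = 0.7812 W

Final answers:
1. V_1 = 12.5 V
2. I_R2 = 0.0625 A
3. P_R2 = 0.7812 W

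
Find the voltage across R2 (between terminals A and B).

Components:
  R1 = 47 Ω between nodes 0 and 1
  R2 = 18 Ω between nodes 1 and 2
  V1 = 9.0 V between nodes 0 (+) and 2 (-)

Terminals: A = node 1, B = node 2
R1 and R2 are in series across V1 (node 0 → node 1 → node 2), and the output A–B is taken across R2, so this is a voltage divider.
Series current: I = V1/(R1 + R2) = 9/(47 + 18) = 9/65 = 0.1385 A
V_R2 = I × R2 = V1 × R2/(R1 + R2) = 9 × 18/65 = 2.492 V

Final answer: 2.492 V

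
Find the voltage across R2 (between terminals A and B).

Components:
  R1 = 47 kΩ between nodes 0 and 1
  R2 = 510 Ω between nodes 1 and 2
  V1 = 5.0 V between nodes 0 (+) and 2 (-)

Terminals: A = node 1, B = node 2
R1 and R2 are in series across V1 (node 0 → node 1 → node 2), and the output A–B is taken across R2, so this is a voltage divider.
Series current: I = V1/(R1 + R2) = 5/(47000 + 510) = 5/47510 = 0.0001052 A
V_R2 = I × R2 = V1 × R2/(R1 + R2) = 5 × 510/47510 = 0.05367 V

Final answer: 0.05367 V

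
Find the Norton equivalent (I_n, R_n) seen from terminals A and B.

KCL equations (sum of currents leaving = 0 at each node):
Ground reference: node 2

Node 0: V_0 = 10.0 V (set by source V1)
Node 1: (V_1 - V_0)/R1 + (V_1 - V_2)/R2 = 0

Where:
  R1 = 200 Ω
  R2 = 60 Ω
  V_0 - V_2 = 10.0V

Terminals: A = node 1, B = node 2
Find the Thévenin equivalent first; then I_n = V_th/R_th and R_n = R_th.
Step 1 — V_th is the open-circuit voltage V_A - V_B (nothing connected across the terminals).
Nodal analysis, taking node 2 as the 0 V reference.
Source V1 fixes V_0 = 10 V.
KCL at each unknown node (sum of currents leaving = 0; resistances in Ω):
  Node 1: (V_1 - 10)/200 + (V_1 - 0)/60 = 0
Collecting terms: 0.02167 × V_1 = 0.05  =>  V_1 = 2.308 V
V_th = V_1 - V_2 = 2.308 - 0 = 2.308 V
Step 2 — R_th: zero the source — replace V1 by a short circuit (node 2 merges into node 0) — and find the resistance seen between A (node 1) and B (node 0).
Reduce the network between node 1 (A) and node 0 (B) by series/parallel combination:
  Rp1 = R1 ‖ R2 (parallel, both between nodes 0 and 1) = 1/(1/200 + 1/60) = 46.15 Ω
R_th = 46.15 Ω
I_n = V_th/R_th = 2.308/46.15 = 0.05 A, and R_n = R_th = 46.15 Ω

Final answer: I_n = 0.05 A, R_n = 46.15 Ω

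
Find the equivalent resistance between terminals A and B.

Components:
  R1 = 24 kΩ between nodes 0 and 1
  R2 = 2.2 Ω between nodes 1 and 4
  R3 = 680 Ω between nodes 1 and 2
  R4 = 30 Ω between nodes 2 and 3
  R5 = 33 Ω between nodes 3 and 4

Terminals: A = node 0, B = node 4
Reduce the network between node 0 (A) and node 4 (B) by series/parallel combination:
  Rs1 = R3 + R4 (series, joined only at node 2) = 680 + 30 = 710 Ω
  Rs2 = R5 + Rs1 (series, joined only at node 3) = 33 + 710 = 743 Ω
  Rp1 = R2 ‖ Rs2 (parallel, both between nodes 1 and 4) = 1/(1/2.2 + 1/743) = 2.194 Ω
  Rs3 = R1 + Rp1 (series, joined only at node 1) = 24000 + 2.194 = 24000 Ω
R_eq = 24 kΩ

Final answer: 24 kΩ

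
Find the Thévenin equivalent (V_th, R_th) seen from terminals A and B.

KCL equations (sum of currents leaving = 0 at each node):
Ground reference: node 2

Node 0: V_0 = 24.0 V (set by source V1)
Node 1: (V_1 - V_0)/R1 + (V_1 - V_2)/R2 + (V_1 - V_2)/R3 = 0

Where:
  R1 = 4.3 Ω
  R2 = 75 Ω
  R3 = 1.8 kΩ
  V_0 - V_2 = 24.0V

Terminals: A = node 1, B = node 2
Step 1 — V_th is the open-circuit voltage V_A - V_B (nothing connected across the terminals).
Nodal analysis, taking node 2 as the 0 V reference.
Source V1 fixes V_0 = 24 V.
KCL at each unknown node (sum of currents leaving = 0; resistances in Ω):
  Node 1: (V_1 - 24)/4.3 + (V_1 - 0)/75 + (V_1 - 0)/1800 = 0
Collecting terms: 0.2464 × V_1 = 5.581  =>  V_1 = 22.65 V
V_th = V_1 - V_2 = 22.65 - 0 = 22.65 V
Step 2 — R_th: zero the source — replace V1 by a short circuit (node 2 merges into node 0) — and find the resistance seen between A (node 1) and B (node 0).
Reduce the network between node 1 (A) and node 0 (B) by series/parallel combination:
  Rp1 = R1 ‖ R2 ‖ R3 (parallel, all between nodes 0 and 1) = 1/(1/4.3 + 1/75 + 1/1800) = 4.058 Ω
R_th = 4.058 Ω

Final answer: V_th = 22.65 V, R_th = 4.058 Ω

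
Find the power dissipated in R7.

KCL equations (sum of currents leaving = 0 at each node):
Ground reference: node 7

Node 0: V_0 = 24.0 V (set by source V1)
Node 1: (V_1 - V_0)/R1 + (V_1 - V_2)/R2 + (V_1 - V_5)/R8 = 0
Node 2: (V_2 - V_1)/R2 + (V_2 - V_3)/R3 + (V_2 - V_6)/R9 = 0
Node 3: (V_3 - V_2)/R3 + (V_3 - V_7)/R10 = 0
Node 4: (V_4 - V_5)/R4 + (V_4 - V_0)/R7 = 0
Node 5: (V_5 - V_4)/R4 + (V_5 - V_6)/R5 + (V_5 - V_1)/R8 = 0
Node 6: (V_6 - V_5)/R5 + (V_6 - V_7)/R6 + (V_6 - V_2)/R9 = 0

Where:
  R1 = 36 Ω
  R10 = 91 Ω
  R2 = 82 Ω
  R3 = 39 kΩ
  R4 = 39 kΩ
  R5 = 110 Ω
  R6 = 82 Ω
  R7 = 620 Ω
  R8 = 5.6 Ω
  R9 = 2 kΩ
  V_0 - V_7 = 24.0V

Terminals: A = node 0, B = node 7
Nodal analysis, taking node 7 as the 0 V reference.
Source V1 fixes V_0 = 24 V.
KCL at each unknown node (sum of currents leaving = 0; resistances in Ω):
  Node 1: (V_1 - 24)/36 + (V_1 - V_2)/82 + (V_1 - V_5)/5.6 = 0
  Node 2: (V_2 - V_1)/82 + (V_2 - V_3)/39000 + (V_2 - V_6)/2000 = 0
  Node 3: (V_3 - V_2)/39000 + (V_3 - 0)/91 = 0
  Node 4: (V_4 - V_5)/39000 + (V_4 - 24)/620 = 0
  Node 5: (V_5 - V_4)/39000 + (V_5 - V_6)/110 + (V_5 - V_1)/5.6 = 0
  Node 6: (V_6 - V_5)/110 + (V_6 - 0)/82 + (V_6 - V_2)/2000 = 0
Collecting terms (coefficients in siemens):
  0.2185·V_1 - 0.0122·V_2 - 0.1786·V_5 = 0.6667
  0.01272·V_2 - 0.0122·V_1 - 0.00002564·V_3 - 0.0005·V_6 = 0
  0.01101·V_3 - 0.00002564·V_2 = 0
  0.001639·V_4 - 0.00002564·V_5 = 0.03871
  0.1877·V_5 - 0.1786·V_1 - 0.00002564·V_4 - 0.009091·V_6 = 0
  0.02179·V_6 - 0.0005·V_2 - 0.009091·V_5 = 0
Solving these 6 simultaneous equations (Gaussian elimination) gives:
  V_1 = 20.19 V, V_2 = 19.7 V, V_3 = 0.04585 V, V_4 = 23.93 V
  V_5 = 19.63 V, V_6 = 8.644 V
I_R7 = (V_0 - V_4)/R7 = (24 - 23.93)/620 = 0.0001102 A
P_R7 = I_R7² × R7 = (0.0001102)² × 620 = 0.000007536 W

Final answer: 7.536e-06 W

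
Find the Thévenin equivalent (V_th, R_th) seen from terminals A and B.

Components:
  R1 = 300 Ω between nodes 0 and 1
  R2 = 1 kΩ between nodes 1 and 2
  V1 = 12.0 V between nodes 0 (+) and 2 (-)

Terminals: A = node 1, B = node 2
Step 1 — V_th is the open-circuit voltage V_A - V_B (nothing connected across the terminals).
Nodal analysis, taking node 2 as the 0 V reference.
Source V1 fixes V_0 = 12 V.
KCL at each unknown node (sum of currents leaving = 0; resistances in Ω):
  Node 1: (V_1 - 12)/300 + (V_1 - 0)/1000 = 0
Collecting terms: 0.004333 × V_1 = 0.04  =>  V_1 = 9.231 V
V_th = V_1 - V_2 = 9.231 - 0 = 9.231 V
Step 2 — R_th: zero the source — replace V1 by a short circuit (node 2 merges into node 0) — and find the resistance seen between A (node 1) and B (node 0).
Reduce the network between node 1 (A) and node 0 (B) by series/parallel combination:
  Rp1 = R1 ‖ R2 (parallel, both between nodes 0 and 1) = 1/(1/300 + 1/1000) = 230.8 Ω
R_th = 230.8 Ω

Final answer: V_th = 9.231 V, R_th = 230.8 Ω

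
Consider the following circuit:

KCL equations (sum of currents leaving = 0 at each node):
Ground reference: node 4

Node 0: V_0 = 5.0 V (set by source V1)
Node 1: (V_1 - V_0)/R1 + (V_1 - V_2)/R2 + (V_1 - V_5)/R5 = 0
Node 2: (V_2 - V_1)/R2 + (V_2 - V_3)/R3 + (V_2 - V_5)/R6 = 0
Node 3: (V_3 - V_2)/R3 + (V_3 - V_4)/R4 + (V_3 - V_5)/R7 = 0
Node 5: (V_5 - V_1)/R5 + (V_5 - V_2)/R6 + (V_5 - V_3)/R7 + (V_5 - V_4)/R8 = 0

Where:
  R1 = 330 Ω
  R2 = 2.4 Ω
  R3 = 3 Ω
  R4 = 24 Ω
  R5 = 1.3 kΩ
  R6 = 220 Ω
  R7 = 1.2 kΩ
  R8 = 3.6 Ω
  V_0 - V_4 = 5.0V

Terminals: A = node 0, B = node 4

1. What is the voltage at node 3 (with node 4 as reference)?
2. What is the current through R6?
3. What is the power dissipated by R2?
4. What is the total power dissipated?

Nodal analysis, taking node 4 as the 0 V reference.
Source V1 fixes V_0 = 5 V.
KCL at each unknown node (sum of currents leaving = 0; resistances in Ω):
  Node 1: (V_1 - 5)/330 + (V_1 - V_2)/2.4 + (V_1 - V_5)/1300 = 0
  Node 2: (V_2 - V_1)/2.4 + (V_2 - V_3)/3 + (V_2 - V_5)/220 = 0
  Node 3: (V_3 - V_2)/3 + (V_3 - 0)/24 + (V_3 - V_5)/1200 = 0
  Node 5: (V_5 - V_1)/1300 + (V_5 - V_2)/220 + (V_5 - V_3)/1200 + (V_5 - 0)/3.6 = 0
Collecting terms (coefficients in siemens):
  0.4205·V_1 - 0.4167·V_2 - 0.0007692·V_5 = 0.01515
  0.7545·V_2 - 0.4167·V_1 - 0.3333·V_3 - 0.004545·V_5 = 0
  0.3758·V_3 - 0.3333·V_2 - 0.0008333·V_5 = 0
  0.2839·V_5 - 0.0007692·V_1 - 0.004545·V_2 - 0.0008333·V_3 = 0
Solving these 4 simultaneous equations (Gaussian elimination) gives:
  V_1 = 0.3604 V, V_2 = 0.3273 V, V_3 = 0.2903 V, V_5 = 0.007068 V
Part 1:
  Read off the nodal solution: V_3 = 0.2903 V
Part 2:
  I_R6 = (V_2 - V_5)/R6 = (0.3273 - 0.007068)/220 = 0.001456 A
  Magnitude: I_R6 = 0.001456 A
Part 3:
  I_R2 = (V_1 - V_2)/R2 = (0.3604 - 0.3273)/2.4 = 0.01379 A
  P_R2 = I_R2² × R2 = (0.01379)² × 2.4 = 0.0004562 W
Part 4:
  Power in each resistor, P = (ΔV)²/R:
    P_R1 = (5 - 0.3604)²/330 = 0.06523 W
    P_R2 = (0.3604 - 0.3273)²/2.4 = 0.0004562 W
    P_R3 = (0.3273 - 0.2903)²/3 = 0.0004562 W
    P_R4 = (0.2903 - 0)²/24 = 0.003512 W
    P_R5 = (0.3604 - 0.007068)²/1300 = 0.00009603 W
    P_R6 = (0.3273 - 0.007068)²/220 = 0.0004661 W
    P_R7 = (0.2903 - 0.007068)²/1200 = 0.00006685 W
    P_R8 = (0 - 0.007068)²/3.6 = 0.00001388 W
  P_total = P_R1 + P_R2 + P_R3 + P_R4 + P_R5 + P_R6 + P_R7 + P_R8 = 0.0703 W

Final answers:
1. V_3 = 0.2903 V
2. I_R6 = 0.001456 A
3. P_R2 = 0.0004562 W
4. P_total = 0.0703 W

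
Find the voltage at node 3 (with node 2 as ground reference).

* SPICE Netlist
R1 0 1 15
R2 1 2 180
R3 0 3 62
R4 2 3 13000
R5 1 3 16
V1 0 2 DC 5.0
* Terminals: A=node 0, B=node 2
Nodal analysis, taking node 2 as the 0 V reference.
Source V1 fixes V_0 = 5 V.
KCL at each unknown node (sum of currents leaving = 0; resistances in Ω):
  Node 1: (V_1 - 5)/15 + (V_1 - 0)/180 + (V_1 - V_3)/16 = 0
  Node 3: (V_3 - 5)/62 + (V_3 - 0)/13000 + (V_3 - V_1)/16 = 0
Collecting terms (coefficients in siemens):
  0.1347·V_1 - 0.0625·V_3 = 0.3333
  0.07871·V_3 - 0.0625·V_1 = 0.08065
Determinant D = (0.1347)(0.07871) - (-0.0625)(-0.0625) = 0.006697
V_1 = [(0.3333)(0.07871) - (-0.0625)(0.08065)]/D = 4.67 V
V_3 = [(0.1347)(0.08065) - (0.3333)(-0.0625)]/D = 4.733 V
The requested potential is V_3 = 4.733 V.

Final answer: V_3 = 4.733 V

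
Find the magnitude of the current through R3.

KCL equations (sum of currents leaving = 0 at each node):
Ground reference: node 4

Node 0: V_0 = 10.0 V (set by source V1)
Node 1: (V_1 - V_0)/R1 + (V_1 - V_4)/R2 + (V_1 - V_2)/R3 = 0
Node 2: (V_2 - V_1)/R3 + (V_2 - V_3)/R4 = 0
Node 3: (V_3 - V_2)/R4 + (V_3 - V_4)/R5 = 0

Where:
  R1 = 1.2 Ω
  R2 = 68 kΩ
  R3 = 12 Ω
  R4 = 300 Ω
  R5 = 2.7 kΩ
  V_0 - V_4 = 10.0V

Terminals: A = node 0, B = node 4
Nodal analysis, taking node 4 as the 0 V reference.
Source V1 fixes V_0 = 10 V.
KCL at each unknown node (sum of currents leaving = 0; resistances in Ω):
  Node 1: (V_1 - 10)/1.2 + (V_1 - 0)/68000 + (V_1 - V_2)/12 = 0
  Node 2: (V_2 - V_1)/12 + (V_2 - V_3)/300 = 0
  Node 3: (V_3 - V_2)/300 + (V_3 - 0)/2700 = 0
Collecting terms (coefficients in siemens):
  0.9167·V_1 - 0.08333·V_2 = 8.333
  0.08667·V_2 - 0.08333·V_1 - 0.003333·V_3 = 0
  0.003704·V_3 - 0.003333·V_2 = 0
Solving these 3 simultaneous equations (Gaussian elimination) gives:
  V_1 = 9.996 V, V_2 = 9.956 V, V_3 = 8.96 V
I_R3 = (V_1 - V_2)/R3 = (9.996 - 9.956)/12 = 0.003319 A
|I_R3| = 0.003319 A

Final answer: |I_R3| = 0.003319 A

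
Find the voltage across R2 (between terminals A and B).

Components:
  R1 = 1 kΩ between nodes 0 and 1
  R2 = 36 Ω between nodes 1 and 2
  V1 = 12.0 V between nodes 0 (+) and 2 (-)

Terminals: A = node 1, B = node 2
R1 and R2 are in series across V1 (node 0 → node 1 → node 2), and the output A–B is taken across R2, so this is a voltage divider.
Series current: I = V1/(R1 + R2) = 12/(1000 + 36) = 12/1036 = 0.01158 A
V_R2 = I × R2 = V1 × R2/(R1 + R2) = 12 × 36/1036 = 0.417 V

Final answer: 0.417 V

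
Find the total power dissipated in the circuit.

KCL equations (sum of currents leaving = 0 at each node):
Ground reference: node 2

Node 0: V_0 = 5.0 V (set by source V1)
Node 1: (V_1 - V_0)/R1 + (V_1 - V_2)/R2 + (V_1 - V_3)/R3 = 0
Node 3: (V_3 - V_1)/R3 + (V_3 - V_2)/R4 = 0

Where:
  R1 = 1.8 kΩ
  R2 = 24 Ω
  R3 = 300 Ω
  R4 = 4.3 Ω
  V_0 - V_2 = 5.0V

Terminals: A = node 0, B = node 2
Nodal analysis, taking node 2 as the 0 V reference.
Source V1 fixes V_0 = 5 V.
KCL at each unknown node (sum of currents leaving = 0; resistances in Ω):
  Node 1: (V_1 - 5)/1800 + (V_1 - 0)/24 + (V_1 - V_3)/300 = 0
  Node 3: (V_3 - V_1)/300 + (V_3 - 0)/4.3 = 0
Collecting terms (coefficients in siemens):
  0.04556·V_1 - 0.003333·V_3 = 0.002778
  0.2359·V_3 - 0.003333·V_1 = 0
Determinant D = (0.04556)(0.2359) - (-0.003333)(-0.003333) = 0.01074
V_1 = [(0.002778)(0.2359) - (-0.003333)(0)]/D = 0.06104 V
V_3 = [(0.04556)(0) - (0.002778)(-0.003333)]/D = 0.0008625 V
Power in each resistor, P = (ΔV)²/R:
  P_R1 = (5 - 0.06104)²/1800 = 0.01355 W
  P_R2 = (0.06104 - 0)²/24 = 0.0001552 W
  P_R3 = (0.06104 - 0.0008625)²/300 = 0.00001207 W
  P_R4 = (0 - 0.0008625)²/4.3 = 0.000000173 W
P_total = P_R1 + P_R2 + P_R3 + P_R4 = 0.01372 W

Final answer: 0.01372 W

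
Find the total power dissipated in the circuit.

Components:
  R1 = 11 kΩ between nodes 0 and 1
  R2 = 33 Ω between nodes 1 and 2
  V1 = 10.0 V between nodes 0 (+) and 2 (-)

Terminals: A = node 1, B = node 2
Nodal analysis, taking node 2 as the 0 V reference.
Source V1 fixes V_0 = 10 V.
KCL at each unknown node (sum of currents leaving = 0; resistances in Ω):
  Node 1: (V_1 - 10)/11000 + (V_1 - 0)/33 = 0
Collecting terms: 0.03039 × V_1 = 0.0009091  =>  V_1 = 0.02991 V
Power in each resistor, P = (ΔV)²/R:
  P_R1 = (10 - 0.02991)²/11000 = 0.009037 W
  P_R2 = (0.02991 - 0)²/33 = 0.00002711 W
P_total = P_R1 + P_R2 = 0.009064 W

Final answer: 0.009064 W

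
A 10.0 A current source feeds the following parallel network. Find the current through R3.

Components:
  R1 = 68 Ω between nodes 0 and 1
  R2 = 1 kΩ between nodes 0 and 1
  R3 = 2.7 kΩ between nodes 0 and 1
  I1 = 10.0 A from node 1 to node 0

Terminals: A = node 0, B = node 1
All resistors sit directly between nodes 0 and 1, so they are in parallel and share one voltage V; the full source current 10 A splits among them.
1/R_par = 1/68 + 1/1000 + 1/2700 = 0.01608 S  =>  R_par = 62.2 Ω
V = I × R_par = 10 × 62.2 = 622 V
I_R3 = V/R3 = 622/2700 = 0.2304 A

Final answer: 0.2304 A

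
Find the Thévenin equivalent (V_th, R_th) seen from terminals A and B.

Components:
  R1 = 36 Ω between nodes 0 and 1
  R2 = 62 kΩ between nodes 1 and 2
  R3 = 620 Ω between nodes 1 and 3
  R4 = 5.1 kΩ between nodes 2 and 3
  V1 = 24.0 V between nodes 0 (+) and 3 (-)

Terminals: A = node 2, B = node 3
Step 1 — V_th is the open-circuit voltage V_A - V_B (nothing connected across the terminals).
Nodal analysis, taking node 3 as the 0 V reference.
Source V1 fixes V_0 = 24 V.
KCL at each unknown node (sum of currents leaving = 0; resistances in Ω):
  Node 1: (V_1 - 24)/36 + (V_1 - V_2)/62000 + (V_1 - 0)/620 = 0
  Node 2: (V_2 - V_1)/62000 + (V_2 - 0)/5100 = 0
Collecting terms (coefficients in siemens):
  0.02941·V_1 - 0.00001613·V_2 = 0.6667
  0.0002122·V_2 - 0.00001613·V_1 = 0
Determinant D = (0.02941)(0.0002122) - (-0.00001613)(-0.00001613) = 0.00000624
V_1 = [(0.6667)(0.0002122) - (-0.00001613)(0)]/D = 22.67 V
V_2 = [(0.02941)(0) - (0.6667)(-0.00001613)]/D = 1.723 V
V_th = V_2 - V_3 = 1.723 - 0 = 1.723 V
Step 2 — R_th: zero the source — replace V1 by a short circuit (node 3 merges into node 0) — and find the resistance seen between A (node 2) and B (node 0).
Reduce the network between node 2 (A) and node 0 (B) by series/parallel combination:
  Rp1 = R1 ‖ R3 (parallel, both between nodes 0 and 1) = 1/(1/36 + 1/620) = 34.02 Ω
  Rs1 = R2 + Rp1 (series, joined only at node 1) = 62000 + 34.02 = 62030 Ω
  Rp2 = R4 ‖ Rs1 (parallel, both between nodes 0 and 2) = 1/(1/5100 + 1/62030) = 4713 Ω
R_th = 4.713 kΩ

Final answer: V_th = 1.723 V, R_th = 4.713 kΩ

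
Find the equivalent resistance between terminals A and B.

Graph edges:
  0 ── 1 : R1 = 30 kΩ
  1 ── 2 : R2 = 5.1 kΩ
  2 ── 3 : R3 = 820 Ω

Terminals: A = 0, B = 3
Reduce the network between node 0 (A) and node 3 (B) by series/parallel combination:
  Rs1 = R1 + R2 (series, joined only at node 1) = 30000 + 5100 = 35100 Ω
  Rs2 = R3 + Rs1 (series, joined only at node 2) = 820 + 35100 = 35920 Ω
R_eq = 35.92 kΩ

Final answer: 35.92 kΩ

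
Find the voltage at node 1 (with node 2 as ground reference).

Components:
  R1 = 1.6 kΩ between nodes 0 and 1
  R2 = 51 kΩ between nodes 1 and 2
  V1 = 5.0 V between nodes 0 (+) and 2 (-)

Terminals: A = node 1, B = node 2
Nodal analysis, taking node 2 as the 0 V reference.
Source V1 fixes V_0 = 5 V.
KCL at each unknown node (sum of currents leaving = 0; resistances in Ω):
  Node 1: (V_1 - 5)/1600 + (V_1 - 0)/51000 = 0
Collecting terms: 0.0006446 × V_1 = 0.003125  =>  V_1 = 4.848 V
The requested potential is V_1 = 4.848 V.

Final answer: V_1 = 4.848 V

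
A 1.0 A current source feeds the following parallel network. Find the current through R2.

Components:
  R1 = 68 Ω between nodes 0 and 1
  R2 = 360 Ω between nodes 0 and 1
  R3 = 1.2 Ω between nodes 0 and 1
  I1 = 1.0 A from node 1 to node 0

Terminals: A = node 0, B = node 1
All resistors sit directly between nodes 0 and 1, so they are in parallel and share one voltage V; the full source current 1 A splits among them.
1/R_par = 1/68 + 1/360 + 1/1.2 = 0.8508 S  =>  R_par = 1.175 Ω
V = I × R_par = 1 × 1.175 = 1.175 V
I_R2 = V/R2 = 1.175/360 = 0.003265 A

Final answer: 0.003265 A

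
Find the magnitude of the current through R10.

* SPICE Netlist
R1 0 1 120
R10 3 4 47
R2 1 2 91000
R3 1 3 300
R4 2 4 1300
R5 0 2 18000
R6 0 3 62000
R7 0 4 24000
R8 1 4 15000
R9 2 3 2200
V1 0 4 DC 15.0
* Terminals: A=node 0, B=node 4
Nodal analysis, taking node 4 as the 0 V reference.
Source V1 fixes V_0 = 15 V.
KCL at each unknown node (sum of currents leaving = 0; resistances in Ω):
  Node 1: (V_1 - 15)/120 + (V_1 - V_2)/91000 + (V_1 - V_3)/300 + (V_1 - 0)/15000 = 0
  Node 2: (V_2 - V_1)/91000 + (V_2 - 0)/1300 + (V_2 - 15)/18000 + (V_2 - V_3)/2200 = 0
  Node 3: (V_3 - V_1)/300 + (V_3 - 15)/62000 + (V_3 - V_2)/2200 + (V_3 - 0)/47 = 0
Collecting terms (coefficients in siemens):
  0.01174·V_1 - 0.00001099·V_2 - 0.003333·V_3 = 0.125
  0.00129·V_2 - 0.00001099·V_1 - 0.0004545·V_3 = 0.0008333
  0.02508·V_3 - 0.003333·V_1 - 0.0004545·V_2 = 0.0002419
Solving these 3 simultaneous equations (Gaussian elimination) gives:
  V_1 = 11.07 V, V_2 = 1.27 V, V_3 = 1.504 V
I_R10 = (V_3 - V_4)/R10 = (1.504 - 0)/47 = 0.032 A
|I_R10| = 0.032 A

Final answer: |I_R10| = 0.032 A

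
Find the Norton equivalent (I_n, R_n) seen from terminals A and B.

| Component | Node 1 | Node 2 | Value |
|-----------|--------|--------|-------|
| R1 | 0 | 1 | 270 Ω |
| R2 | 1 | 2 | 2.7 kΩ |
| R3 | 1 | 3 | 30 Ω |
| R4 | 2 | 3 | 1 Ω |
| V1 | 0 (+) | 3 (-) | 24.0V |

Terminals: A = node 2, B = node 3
Find the Thévenin equivalent first; then I_n = V_th/R_th and R_n = R_th.
Step 1 — V_th is the open-circuit voltage V_A - V_B (nothing connected across the terminals).
Nodal analysis, taking node 3 as the 0 V reference.
Source V1 fixes V_0 = 24 V.
KCL at each unknown node (sum of currents leaving = 0; resistances in Ω):
  Node 1: (V_1 - 24)/270 + (V_1 - V_2)/2700 + (V_1 - 0)/30 = 0
  Node 2: (V_2 - V_1)/2700 + (V_2 - 0)/1 = 0
Collecting terms (coefficients in siemens):
  0.03741·V_1 - 0.0003704·V_2 = 0.08889
  1·V_2 - 0.0003704·V_1 = 0
Determinant D = (0.03741)(1) - (-0.0003704)(-0.0003704) = 0.03742
V_1 = [(0.08889)(1) - (-0.0003704)(0)]/D = 2.376 V
V_2 = [(0.03741)(0) - (0.08889)(-0.0003704)]/D = 0.0008798 V
V_th = V_2 - V_3 = 0.0008798 - 0 = 0.0008798 V
Step 2 — R_th: zero the source — replace V1 by a short circuit (node 3 merges into node 0) — and find the resistance seen between A (node 2) and B (node 0).
Reduce the network between node 2 (A) and node 0 (B) by series/parallel combination:
  Rp1 = R1 ‖ R3 (parallel, both between nodes 0 and 1) = 1/(1/270 + 1/30) = 27 Ω
  Rs1 = R2 + Rp1 (series, joined only at node 1) = 2700 + 27 = 2727 Ω
  Rp2 = R4 ‖ Rs1 (parallel, both between nodes 0 and 2) = 1/(1/1 + 1/2727) = 0.9996 Ω
R_th = 0.9996 Ω
I_n = V_th/R_th = 0.0008798/0.9996 = 0.0008801 A, and R_n = R_th = 0.9996 Ω

Final answer: I_n = 0.0008801 A, R_n = 0.9996 Ω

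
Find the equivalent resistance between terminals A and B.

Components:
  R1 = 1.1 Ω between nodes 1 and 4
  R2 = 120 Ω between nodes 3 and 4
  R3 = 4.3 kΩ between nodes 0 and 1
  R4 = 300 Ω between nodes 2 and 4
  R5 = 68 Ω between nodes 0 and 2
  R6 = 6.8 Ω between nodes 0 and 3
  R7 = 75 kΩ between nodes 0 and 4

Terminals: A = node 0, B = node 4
Reduce the network between node 0 (A) and node 4 (B) by series/parallel combination:
  Rs1 = R3 + R1 (series, joined only at node 1) = 4300 + 1.1 = 4301 Ω
  Rp1 = R7 ‖ Rs1 (parallel, both between nodes 0 and 4) = 1/(1/75000 + 1/4301) = 4068 Ω
  Rs2 = R5 + R4 (series, joined only at node 2) = 68 + 300 = 368 Ω
  Rp2 = Rp1 ‖ Rs2 (parallel, both between nodes 0 and 4) = 1/(1/4068 + 1/368) = 337.5 Ω
  Rs3 = R6 + R2 (series, joined only at node 3) = 6.8 + 120 = 126.8 Ω
  Rp3 = Rp2 ‖ Rs3 (parallel, both between nodes 0 and 4) = 1/(1/337.5 + 1/126.8) = 92.17 Ω
R_eq = 92.17 Ω

Final answer: 92.17 Ω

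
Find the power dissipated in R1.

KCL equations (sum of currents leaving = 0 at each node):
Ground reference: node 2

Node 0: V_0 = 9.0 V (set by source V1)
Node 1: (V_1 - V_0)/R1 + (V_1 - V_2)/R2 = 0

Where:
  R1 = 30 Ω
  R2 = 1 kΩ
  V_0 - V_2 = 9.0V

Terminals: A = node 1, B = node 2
Nodal analysis, taking node 2 as the 0 V reference.
Source V1 fixes V_0 = 9 V.
KCL at each unknown node (sum of currents leaving = 0; resistances in Ω):
  Node 1: (V_1 - 9)/30 + (V_1 - 0)/1000 = 0
Collecting terms: 0.03433 × V_1 = 0.3  =>  V_1 = 8.738 V
I_R1 = (V_0 - V_1)/R1 = (9 - 8.738)/30 = 0.008738 A
P_R1 = I_R1² × R1 = (0.008738)² × 30 = 0.002291 W

Final answer: 0.002291 W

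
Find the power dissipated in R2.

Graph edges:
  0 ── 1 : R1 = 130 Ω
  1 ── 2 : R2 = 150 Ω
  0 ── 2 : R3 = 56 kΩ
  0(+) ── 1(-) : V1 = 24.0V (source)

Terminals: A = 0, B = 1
Nodal analysis, taking node 1 as the 0 V reference.
Source V1 fixes V_0 = 24 V.
KCL at each unknown node (sum of currents leaving = 0; resistances in Ω):
  Node 2: (V_2 - 0)/150 + (V_2 - 24)/56000 = 0
Collecting terms: 0.006685 × V_2 = 0.0004286  =>  V_2 = 0.06411 V
I_R2 = (V_1 - V_2)/R2 = (0 - 0.06411)/150 = -0.0004274 A
P_R2 = I_R2² × R2 = (-0.0004274)² × 150 = 0.0000274 W

Final answer: 2.74e-05 W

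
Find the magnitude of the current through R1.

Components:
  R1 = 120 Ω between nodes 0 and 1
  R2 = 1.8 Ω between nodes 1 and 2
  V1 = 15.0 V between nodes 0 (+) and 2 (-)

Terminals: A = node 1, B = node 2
Nodal analysis, taking node 2 as the 0 V reference.
Source V1 fixes V_0 = 15 V.
KCL at each unknown node (sum of currents leaving = 0; resistances in Ω):
  Node 1: (V_1 - 15)/120 + (V_1 - 0)/1.8 = 0
Collecting terms: 0.5639 × V_1 = 0.125  =>  V_1 = 0.2217 V
I_R1 = (V_0 - V_1)/R1 = (15 - 0.2217)/120 = 0.1232 A
|I_R1| = 0.1232 A

Final answer: |I_R1| = 0.1232 A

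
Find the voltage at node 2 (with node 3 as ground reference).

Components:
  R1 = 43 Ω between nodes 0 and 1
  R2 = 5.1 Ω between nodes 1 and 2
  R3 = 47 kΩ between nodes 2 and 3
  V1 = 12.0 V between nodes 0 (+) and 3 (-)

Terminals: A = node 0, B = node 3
Nodal analysis, taking node 3 as the 0 V reference.
Source V1 fixes V_0 = 12 V.
KCL at each unknown node (sum of currents leaving = 0; resistances in Ω):
  Node 1: (V_1 - 12)/43 + (V_1 - V_2)/5.1 = 0
  Node 2: (V_2 - V_1)/5.1 + (V_2 - 0)/47000 = 0
Collecting terms (coefficients in siemens):
  0.2193·V_1 - 0.1961·V_2 = 0.2791
  0.1961·V_2 - 0.1961·V_1 = 0
Determinant D = (0.2193)(0.1961) - (-0.1961)(-0.1961) = 0.004565
V_1 = [(0.2791)(0.1961) - (-0.1961)(0)]/D = 11.99 V
V_2 = [(0.2193)(0) - (0.2791)(-0.1961)]/D = 11.99 V
The requested potential is V_2 = 11.99 V.

Final answer: V_2 = 11.99 V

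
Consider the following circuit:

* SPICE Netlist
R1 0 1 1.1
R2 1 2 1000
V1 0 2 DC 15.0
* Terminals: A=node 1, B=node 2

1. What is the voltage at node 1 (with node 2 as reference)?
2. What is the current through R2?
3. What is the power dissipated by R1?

Nodal analysis, taking node 2 as the 0 V reference.
Source V1 fixes V_0 = 15 V.
KCL at each unknown node (sum of currents leaving = 0; resistances in Ω):
  Node 1: (V_1 - 15)/1.1 + (V_1 - 0)/1000 = 0
Collecting terms: 0.9101 × V_1 = 13.64  =>  V_1 = 14.98 V
Part 1:
  Read off the nodal solution: V_1 = 14.98 V
Part 2:
  I_R2 = (V_1 - V_2)/R2 = (14.98 - 0)/1000 = 0.01498 A
  Magnitude: I_R2 = 0.01498 A
Part 3:
  I_R1 = (V_0 - V_1)/R1 = (15 - 14.98)/1.1 = 0.01498 A
  P_R1 = I_R1² × R1 = (0.01498)² × 1.1 = 0.000247 W

Final answers:
1. V_1 = 14.98 V
2. I_R2 = 0.01498 A
3. P_R1 = 0.000247 W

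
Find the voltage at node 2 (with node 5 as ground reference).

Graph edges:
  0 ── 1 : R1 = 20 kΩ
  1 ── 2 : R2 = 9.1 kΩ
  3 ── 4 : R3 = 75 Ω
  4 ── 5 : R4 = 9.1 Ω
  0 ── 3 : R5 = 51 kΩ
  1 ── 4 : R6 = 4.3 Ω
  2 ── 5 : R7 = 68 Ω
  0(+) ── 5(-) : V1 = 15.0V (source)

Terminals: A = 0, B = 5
Nodal analysis, taking node 5 as the 0 V reference.
Source V1 fixes V_0 = 15 V.
KCL at each unknown node (sum of currents leaving = 0; resistances in Ω):
  Node 1: (V_1 - 15)/20000 + (V_1 - V_2)/9100 + (V_1 - V_4)/4.3 = 0
  Node 2: (V_2 - V_1)/9100 + (V_2 - 0)/68 = 0
  Node 3: (V_3 - V_4)/75 + (V_3 - 15)/51000 = 0
  Node 4: (V_4 - V_3)/75 + (V_4 - 0)/9.1 + (V_4 - V_1)/4.3 = 0
Collecting terms (coefficients in siemens):
  0.2327·V_1 - 0.0001099·V_2 - 0.2326·V_4 = 0.00075
  0.01482·V_2 - 0.0001099·V_1 = 0
  0.01335·V_3 - 0.01333·V_4 = 0.0002941
  0.3558·V_4 - 0.2326·V_1 - 0.01333·V_3 = 0
Solving these 4 simultaneous equations (Gaussian elimination) gives:
  V_1 = 0.01269 V, V_2 = 0.00009415 V, V_3 = 0.03149 V, V_4 = 0.009477 V
The requested potential is V_2 = 0.00009415 V.

Final answer: V_2 = 9.415e-05 V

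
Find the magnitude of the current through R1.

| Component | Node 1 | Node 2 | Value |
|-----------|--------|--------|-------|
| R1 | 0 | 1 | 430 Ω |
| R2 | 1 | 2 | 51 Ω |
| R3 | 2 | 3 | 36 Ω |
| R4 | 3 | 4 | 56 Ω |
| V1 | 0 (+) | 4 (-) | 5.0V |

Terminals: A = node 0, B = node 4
Nodal analysis, taking node 4 as the 0 V reference.
Source V1 fixes V_0 = 5 V.
KCL at each unknown node (sum of currents leaving = 0; resistances in Ω):
  Node 1: (V_1 - 5)/430 + (V_1 - V_2)/51 = 0
  Node 2: (V_2 - V_1)/51 + (V_2 - V_3)/36 = 0
  Node 3: (V_3 - V_2)/36 + (V_3 - 0)/56 = 0
Collecting terms (coefficients in siemens):
  0.02193·V_1 - 0.01961·V_2 = 0.01163
  0.04739·V_2 - 0.01961·V_1 - 0.02778·V_3 = 0
  0.04563·V_3 - 0.02778·V_2 = 0
Solving these 3 simultaneous equations (Gaussian elimination) gives:
  V_1 = 1.248 V, V_2 = 0.8028 V, V_3 = 0.4887 V
I_R1 = (V_0 - V_1)/R1 = (5 - 1.248)/430 = 0.008726 A
|I_R1| = 0.008726 A

Final answer: |I_R1| = 0.008726 A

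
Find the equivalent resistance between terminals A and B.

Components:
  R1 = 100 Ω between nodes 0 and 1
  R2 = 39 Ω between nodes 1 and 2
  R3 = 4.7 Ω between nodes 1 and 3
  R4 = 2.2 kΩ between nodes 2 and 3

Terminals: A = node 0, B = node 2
Reduce the network between node 0 (A) and node 2 (B) by series/parallel combination:
  Rs1 = R3 + R4 (series, joined only at node 3) = 4.7 + 2200 = 2205 Ω
  Rp1 = R2 ‖ Rs1 (parallel, both between nodes 1 and 2) = 1/(1/39 + 1/2205) = 38.32 Ω
  Rs2 = R1 + Rp1 (series, joined only at node 1) = 100 + 38.32 = 138.3 Ω
R_eq = 138.3 Ω

Final answer: 138.3 Ω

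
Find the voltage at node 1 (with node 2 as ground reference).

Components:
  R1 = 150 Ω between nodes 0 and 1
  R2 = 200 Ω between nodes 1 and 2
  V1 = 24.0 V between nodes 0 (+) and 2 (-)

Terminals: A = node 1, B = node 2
Nodal analysis, taking node 2 as the 0 V reference.
Source V1 fixes V_0 = 24 V.
KCL at each unknown node (sum of currents leaving = 0; resistances in Ω):
  Node 1: (V_1 - 24)/150 + (V_1 - 0)/200 = 0
Collecting terms: 0.01167 × V_1 = 0.16  =>  V_1 = 13.71 V
The requested potential is V_1 = 13.71 V.

Final answer: V_1 = 13.71 V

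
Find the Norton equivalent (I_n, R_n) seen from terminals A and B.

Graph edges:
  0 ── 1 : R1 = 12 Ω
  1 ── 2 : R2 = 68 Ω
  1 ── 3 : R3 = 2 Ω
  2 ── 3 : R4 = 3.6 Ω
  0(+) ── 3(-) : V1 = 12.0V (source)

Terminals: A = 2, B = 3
Find the Thévenin equivalent first; then I_n = V_th/R_th and R_n = R_th.
Step 1 — V_th is the open-circuit voltage V_A - V_B (nothing connected across the terminals).
Nodal analysis, taking node 3 as the 0 V reference.
Source V1 fixes V_0 = 12 V.
KCL at each unknown node (sum of currents leaving = 0; resistances in Ω):
  Node 1: (V_1 - 12)/12 + (V_1 - V_2)/68 + (V_1 - 0)/2 = 0
  Node 2: (V_2 - V_1)/68 + (V_2 - 0)/3.6 = 0
Collecting terms (coefficients in siemens):
  0.598·V_1 - 0.01471·V_2 = 1
  0.2925·V_2 - 0.01471·V_1 = 0
Determinant D = (0.598)(0.2925) - (-0.01471)(-0.01471) = 0.1747
V_1 = [(1)(0.2925) - (-0.01471)(0)]/D = 1.674 V
V_2 = [(0.598)(0) - (1)(-0.01471)]/D = 0.08418 V
V_th = V_2 - V_3 = 0.08418 - 0 = 0.08418 V
Step 2 — R_th: zero the source — replace V1 by a short circuit (node 3 merges into node 0) — and find the resistance seen between A (node 2) and B (node 0).
Reduce the network between node 2 (A) and node 0 (B) by series/parallel combination:
  Rp1 = R1 ‖ R3 (parallel, both between nodes 0 and 1) = 1/(1/12 + 1/2) = 1.714 Ω
  Rs1 = R2 + Rp1 (series, joined only at node 1) = 68 + 1.714 = 69.71 Ω
  Rp2 = R4 ‖ Rs1 (parallel, both between nodes 0 and 2) = 1/(1/3.6 + 1/69.71) = 3.423 Ω
R_th = 3.423 Ω
I_n = V_th/R_th = 0.08418/3.423 = 0.02459 A, and R_n = R_th = 3.423 Ω

Final answer: I_n = 0.02459 A, R_n = 3.423 Ω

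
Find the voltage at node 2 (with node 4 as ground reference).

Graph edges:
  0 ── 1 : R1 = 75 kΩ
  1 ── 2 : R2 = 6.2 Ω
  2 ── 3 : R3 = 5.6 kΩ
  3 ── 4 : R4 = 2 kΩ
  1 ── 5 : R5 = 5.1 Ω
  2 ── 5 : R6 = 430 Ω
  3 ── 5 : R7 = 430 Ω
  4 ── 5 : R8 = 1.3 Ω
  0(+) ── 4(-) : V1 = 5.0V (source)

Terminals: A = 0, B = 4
Nodal analysis, taking node 4 as the 0 V reference.
Source V1 fixes V_0 = 5 V.
KCL at each unknown node (sum of currents leaving = 0; resistances in Ω):
  Node 1: (V_1 - 5)/75000 + (V_1 - V_2)/6.2 + (V_1 - V_5)/5.1 = 0
  Node 2: (V_2 - V_1)/6.2 + (V_2 - V_3)/5600 + (V_2 - V_5)/430 = 0
  Node 3: (V_3 - V_2)/5600 + (V_3 - 0)/2000 + (V_3 - V_5)/430 = 0
  Node 5: (V_5 - V_1)/5.1 + (V_5 - V_2)/430 + (V_5 - V_3)/430 + (V_5 - 0)/1.3 = 0
Collecting terms (coefficients in siemens):
  0.3574·V_1 - 0.1613·V_2 - 0.1961·V_5 = 0.00006667
  0.1638·V_2 - 0.1613·V_1 - 0.0001786·V_3 - 0.002326·V_5 = 0
  0.003004·V_3 - 0.0001786·V_2 - 0.002326·V_5 = 0
  0.97·V_5 - 0.1961·V_1 - 0.002326·V_2 - 0.002326·V_3 = 0
Solving these 4 simultaneous equations (Gaussian elimination) gives:
  V_1 = 0.0004224 V, V_2 = 0.0004172 V, V_3 = 0.00009184 V, V_5 = 0.0000866 V
The requested potential is V_2 = 0.0004172 V.

Final answer: V_2 = 0.0004172 V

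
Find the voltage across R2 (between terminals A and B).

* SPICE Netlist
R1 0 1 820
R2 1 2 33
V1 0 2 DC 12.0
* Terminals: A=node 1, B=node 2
R1 and R2 are in series across V1 (node 0 → node 1 → node 2), and the output A–B is taken across R2, so this is a voltage divider.
Series current: I = V1/(R1 + R2) = 12/(820 + 33) = 12/853 = 0.01407 A
V_R2 = I × R2 = V1 × R2/(R1 + R2) = 12 × 33/853 = 0.4642 V

Final answer: 0.4642 V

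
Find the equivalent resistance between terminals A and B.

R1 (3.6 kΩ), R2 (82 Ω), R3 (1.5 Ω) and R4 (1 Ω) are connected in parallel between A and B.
Reduce the network between node 0 (A) and node 1 (B) by series/parallel combination:
  Rp1 = R1 ‖ R2 ‖ R3 ‖ R4 (parallel, all between nodes 0 and 1) = 1/(1/3600 + 1/82 + 1/1.5 + 1/1) = 0.5955 Ω
R_eq = 0.5955 Ω

Final answer: 0.5955 Ω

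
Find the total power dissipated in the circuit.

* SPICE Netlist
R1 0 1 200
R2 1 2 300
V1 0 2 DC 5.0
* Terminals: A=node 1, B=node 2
Nodal analysis, taking node 2 as the 0 V reference.
Source V1 fixes V_0 = 5 V.
KCL at each unknown node (sum of currents leaving = 0; resistances in Ω):
  Node 1: (V_1 - 5)/200 + (V_1 - 0)/300 = 0
Collecting terms: 0.008333 × V_1 = 0.025  =>  V_1 = 3 V
Power in each resistor, P = (ΔV)²/R:
  P_R1 = (5 - 3)²/200 = 0.02 W
  P_R2 = (3 - 0)²/300 = 0.03 W
P_total = P_R1 + P_R2 = 0.05 W

Final answer: 0.05 W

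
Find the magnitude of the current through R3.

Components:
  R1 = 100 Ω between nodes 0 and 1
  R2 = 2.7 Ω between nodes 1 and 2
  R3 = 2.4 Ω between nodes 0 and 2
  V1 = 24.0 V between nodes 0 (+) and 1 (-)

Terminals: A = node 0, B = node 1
Nodal analysis, taking node 1 as the 0 V reference.
Source V1 fixes V_0 = 24 V.
KCL at each unknown node (sum of currents leaving = 0; resistances in Ω):
  Node 2: (V_2 - 0)/2.7 + (V_2 - 24)/2.4 = 0
Collecting terms: 0.787 × V_2 = 10  =>  V_2 = 12.71 V
I_R3 = (V_0 - V_2)/R3 = (24 - 12.71)/2.4 = 4.706 A
|I_R3| = 4.706 A

Final answer: |I_R3| = 4.706 A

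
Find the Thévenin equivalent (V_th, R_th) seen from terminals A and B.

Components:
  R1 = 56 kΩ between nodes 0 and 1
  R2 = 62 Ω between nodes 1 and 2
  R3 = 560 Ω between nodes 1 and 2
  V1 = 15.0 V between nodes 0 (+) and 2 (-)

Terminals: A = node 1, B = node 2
Step 1 — V_th is the open-circuit voltage V_A - V_B (nothing connected across the terminals).
Nodal analysis, taking node 2 as the 0 V reference.
Source V1 fixes V_0 = 15 V.
KCL at each unknown node (sum of currents leaving = 0; resistances in Ω):
  Node 1: (V_1 - 15)/56000 + (V_1 - 0)/62 + (V_1 - 0)/560 = 0
Collecting terms: 0.01793 × V_1 = 0.0002679  =>  V_1 = 0.01494 V
V_th = V_1 - V_2 = 0.01494 - 0 = 0.01494 V
Step 2 — R_th: zero the source — replace V1 by a short circuit (node 2 merges into node 0) — and find the resistance seen between A (node 1) and B (node 0).
Reduce the network between node 1 (A) and node 0 (B) by series/parallel combination:
  Rp1 = R1 ‖ R2 ‖ R3 (parallel, all between nodes 0 and 1) = 1/(1/56000 + 1/62 + 1/560) = 55.76 Ω
R_th = 55.76 Ω

Final answer: V_th = 0.01494 V, R_th = 55.76 Ω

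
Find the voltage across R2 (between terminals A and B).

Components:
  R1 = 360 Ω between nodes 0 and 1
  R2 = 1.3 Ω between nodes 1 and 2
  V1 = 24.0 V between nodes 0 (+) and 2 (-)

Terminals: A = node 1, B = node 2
R1 and R2 are in series across V1 (node 0 → node 1 → node 2), and the output A–B is taken across R2, so this is a voltage divider.
Series current: I = V1/(R1 + R2) = 24/(360 + 1.3) = 24/361.3 = 0.06643 A
V_R2 = I × R2 = V1 × R2/(R1 + R2) = 24 × 1.3/361.3 = 0.08635 V

Final answer: 0.08635 V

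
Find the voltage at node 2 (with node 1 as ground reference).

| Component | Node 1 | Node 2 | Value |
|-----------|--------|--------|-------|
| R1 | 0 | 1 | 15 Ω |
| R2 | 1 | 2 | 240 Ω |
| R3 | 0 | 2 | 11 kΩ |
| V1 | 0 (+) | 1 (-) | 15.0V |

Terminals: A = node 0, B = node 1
Nodal analysis, taking node 1 as the 0 V reference.
Source V1 fixes V_0 = 15 V.
KCL at each unknown node (sum of currents leaving = 0; resistances in Ω):
  Node 2: (V_2 - 0)/240 + (V_2 - 15)/11000 = 0
Collecting terms: 0.004258 × V_2 = 0.001364  =>  V_2 = 0.3203 V
The requested potential is V_2 = 0.3203 V.

Final answer: V_2 = 0.3203 V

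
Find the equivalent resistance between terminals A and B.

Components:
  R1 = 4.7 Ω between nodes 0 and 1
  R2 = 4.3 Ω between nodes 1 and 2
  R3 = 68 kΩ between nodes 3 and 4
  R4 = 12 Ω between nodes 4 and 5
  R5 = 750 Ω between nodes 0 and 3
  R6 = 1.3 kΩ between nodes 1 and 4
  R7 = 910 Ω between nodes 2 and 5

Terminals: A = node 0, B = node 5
The network is not a plain series/parallel combination. Inject a 1 A test current into terminal A (node 0) and return it from terminal B (node 5); then R_eq = V_A / (1 A).
Nodal analysis, taking node 5 as the 0 V reference.
Current source I_test pushes 1 A into node 0 and draws it out of node 5.
KCL at each unknown node (sum of currents leaving = 0; resistances in Ω):
  Node 0: (V_0 - V_1)/4.7 + (V_0 - V_3)/750 - 1 = 0
  Node 1: (V_1 - V_0)/4.7 + (V_1 - V_2)/4.3 + (V_1 - V_4)/1300 = 0
  Node 2: (V_2 - V_1)/4.3 + (V_2 - 0)/910 = 0
  Node 3: (V_3 - V_0)/750 + (V_3 - V_4)/68000 = 0
  Node 4: (V_4 - V_1)/1300 + (V_4 - V_3)/68000 + (V_4 - 0)/12 = 0
Collecting terms (coefficients in siemens):
  0.2141·V_0 - 0.2128·V_1 - 0.001333·V_3 = 1
  0.4461·V_1 - 0.2128·V_0 - 0.2326·V_2 - 0.0007692·V_4 = 0
  0.2337·V_2 - 0.2326·V_1 = 0
  0.001348·V_3 - 0.001333·V_0 - 0.00001471·V_4 = 0
  0.08412·V_4 - 0.0007692·V_1 - 0.00001471·V_3 = 0
Solving these 5 simultaneous equations (Gaussian elimination) gives:
  V_0 = 539.3 V, V_1 = 534.7 V, V_2 = 532.1 V, V_3 = 533.5 V
  V_4 = 4.983 V
R_eq = V_0 / 1 A = 539.3 Ω

Final answer: 539.3 Ω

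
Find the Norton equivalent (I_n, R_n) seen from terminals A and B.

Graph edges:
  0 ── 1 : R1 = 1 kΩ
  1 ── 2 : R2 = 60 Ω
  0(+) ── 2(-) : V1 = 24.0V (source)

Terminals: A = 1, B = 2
Find the Thévenin equivalent first; then I_n = V_th/R_th and R_n = R_th.
Step 1 — V_th is the open-circuit voltage V_A - V_B (nothing connected across the terminals).
Nodal analysis, taking node 2 as the 0 V reference.
Source V1 fixes V_0 = 24 V.
KCL at each unknown node (sum of currents leaving = 0; resistances in Ω):
  Node 1: (V_1 - 24)/1000 + (V_1 - 0)/60 = 0
Collecting terms: 0.01767 × V_1 = 0.024  =>  V_1 = 1.358 V
V_th = V_1 - V_2 = 1.358 - 0 = 1.358 V
Step 2 — R_th: zero the source — replace V1 by a short circuit (node 2 merges into node 0) — and find the resistance seen between A (node 1) and B (node 0).
Reduce the network between node 1 (A) and node 0 (B) by series/parallel combination:
  Rp1 = R1 ‖ R2 (parallel, both between nodes 0 and 1) = 1/(1/1000 + 1/60) = 56.6 Ω
R_th = 56.6 Ω
I_n = V_th/R_th = 1.358/56.6 = 0.024 A, and R_n = R_th = 56.6 Ω

Final answer: I_n = 0.024 A, R_n = 56.6 Ω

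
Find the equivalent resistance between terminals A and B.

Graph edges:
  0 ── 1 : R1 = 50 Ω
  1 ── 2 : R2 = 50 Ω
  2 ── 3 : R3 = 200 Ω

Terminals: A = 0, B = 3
Reduce the network between node 0 (A) and node 3 (B) by series/parallel combination:
  Rs1 = R1 + R2 (series, joined only at node 1) = 50 + 50 = 100 Ω
  Rs2 = R3 + Rs1 (series, joined only at node 2) = 200 + 100 = 300 Ω
R_eq = 300 Ω

Final answer: 300 Ω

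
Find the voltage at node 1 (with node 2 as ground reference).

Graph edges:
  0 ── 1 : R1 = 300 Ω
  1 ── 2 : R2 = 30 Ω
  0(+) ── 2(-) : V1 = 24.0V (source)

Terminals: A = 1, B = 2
Nodal analysis, taking node 2 as the 0 V reference.
Source V1 fixes V_0 = 24 V.
KCL at each unknown node (sum of currents leaving = 0; resistances in Ω):
  Node 1: (V_1 - 24)/300 + (V_1 - 0)/30 = 0
Collecting terms: 0.03667 × V_1 = 0.08  =>  V_1 = 2.182 V
The requested potential is V_1 = 2.182 V.

Final answer: V_1 = 2.182 V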